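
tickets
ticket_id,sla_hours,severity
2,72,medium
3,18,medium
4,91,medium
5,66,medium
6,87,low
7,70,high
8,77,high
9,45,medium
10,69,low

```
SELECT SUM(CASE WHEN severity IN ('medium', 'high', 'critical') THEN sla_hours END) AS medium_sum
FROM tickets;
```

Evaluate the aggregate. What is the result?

439

ticket_id=2: ✓ → 72
ticket_id=3: ✓ → 18
ticket_id=4: ✓ → 91
ticket_id=5: ✓ → 66
ticket_id=6: ✗
ticket_id=7: ✓ → 70
ticket_id=8: ✓ → 77
ticket_id=9: ✓ → 45
ticket_id=10: ✗
medium_sum = 72 + 18 + 91 + 66 + 70 + 77 + 45 = 439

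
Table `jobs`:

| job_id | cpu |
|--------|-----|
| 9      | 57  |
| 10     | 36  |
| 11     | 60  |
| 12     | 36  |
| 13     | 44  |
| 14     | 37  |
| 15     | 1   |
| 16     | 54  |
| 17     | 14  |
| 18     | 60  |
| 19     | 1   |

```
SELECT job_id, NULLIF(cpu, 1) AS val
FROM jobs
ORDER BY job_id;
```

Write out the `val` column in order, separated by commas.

job_id=9: cpu=57 vs 1: differ → 57
job_id=10: cpu=36 vs 1: differ → 36
job_id=11: cpu=60 vs 1: differ → 60
job_id=12: cpu=36 vs 1: differ → 36
job_id=13: cpu=44 vs 1: differ → 44
job_id=14: cpu=37 vs 1: differ → 37
job_id=15: cpu=1 vs 1: equal → NULL
job_id=16: cpu=54 vs 1: differ → 54
job_id=17: cpu=14 vs 1: differ → 14
job_id=18: cpu=60 vs 1: differ → 60
job_id=19: cpu=1 vs 1: equal → NULL

57, 36, 60, 36, 44, 37, NULL, 54, 14, 60, NULL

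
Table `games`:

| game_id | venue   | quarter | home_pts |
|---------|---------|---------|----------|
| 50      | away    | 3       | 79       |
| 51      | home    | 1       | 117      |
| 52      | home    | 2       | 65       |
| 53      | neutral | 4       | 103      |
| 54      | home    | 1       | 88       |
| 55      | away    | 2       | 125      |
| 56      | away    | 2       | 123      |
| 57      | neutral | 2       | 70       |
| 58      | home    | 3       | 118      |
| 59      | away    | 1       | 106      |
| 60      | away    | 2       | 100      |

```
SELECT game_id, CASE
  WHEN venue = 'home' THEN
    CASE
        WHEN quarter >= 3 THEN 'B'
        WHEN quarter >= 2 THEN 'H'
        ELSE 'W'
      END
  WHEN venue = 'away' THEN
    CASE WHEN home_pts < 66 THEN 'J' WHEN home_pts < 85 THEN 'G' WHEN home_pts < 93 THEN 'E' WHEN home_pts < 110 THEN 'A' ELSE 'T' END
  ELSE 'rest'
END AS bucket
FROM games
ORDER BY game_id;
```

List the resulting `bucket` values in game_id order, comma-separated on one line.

G, W, H, rest, W, T, T, rest, B, A, A

game_id=50: venue='away' → inner[home_pts < 85] → G
game_id=51: venue='home' → inner[ELSE] → W
game_id=52: venue='home' → inner[quarter >= 2] → H
game_id=53: venue='neutral' → outer ELSE → rest
game_id=54: venue='home' → inner[ELSE] → W
game_id=55: venue='away' → inner[ELSE] → T
game_id=56: venue='away' → inner[ELSE] → T
game_id=57: venue='neutral' → outer ELSE → rest
game_id=58: venue='home' → inner[quarter >= 3] → B
game_id=59: venue='away' → inner[home_pts < 110] → A
game_id=60: venue='away' → inner[home_pts < 110] → A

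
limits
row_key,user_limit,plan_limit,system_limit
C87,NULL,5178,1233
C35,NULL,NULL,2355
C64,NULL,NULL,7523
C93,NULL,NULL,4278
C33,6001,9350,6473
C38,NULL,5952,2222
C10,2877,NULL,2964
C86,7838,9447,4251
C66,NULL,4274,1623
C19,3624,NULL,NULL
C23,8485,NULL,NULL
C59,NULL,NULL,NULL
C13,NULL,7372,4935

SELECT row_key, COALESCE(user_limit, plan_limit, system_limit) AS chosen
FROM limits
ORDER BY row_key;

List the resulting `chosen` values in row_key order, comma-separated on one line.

row_key=C10: user_limit=2877 → 2877
row_key=C13: user_limit=NULL, plan_limit=7372 → 7372
row_key=C19: user_limit=3624 → 3624
row_key=C23: user_limit=8485 → 8485
row_key=C33: user_limit=6001 → 6001
row_key=C35: user_limit=NULL, plan_limit=NULL, system_limit=2355 → 2355
row_key=C38: user_limit=NULL, plan_limit=5952 → 5952
row_key=C59: user_limit=NULL, plan_limit=NULL, system_limit=NULL (all NULL) → NULL
row_key=C64: user_limit=NULL, plan_limit=NULL, system_limit=7523 → 7523
row_key=C66: user_limit=NULL, plan_limit=4274 → 4274
row_key=C86: user_limit=7838 → 7838
row_key=C87: user_limit=NULL, plan_limit=5178 → 5178
row_key=C93: user_limit=NULL, plan_limit=NULL, system_limit=4278 → 4278

2877, 7372, 3624, 8485, 6001, 2355, 5952, NULL, 7523, 4274, 7838, 5178, 4278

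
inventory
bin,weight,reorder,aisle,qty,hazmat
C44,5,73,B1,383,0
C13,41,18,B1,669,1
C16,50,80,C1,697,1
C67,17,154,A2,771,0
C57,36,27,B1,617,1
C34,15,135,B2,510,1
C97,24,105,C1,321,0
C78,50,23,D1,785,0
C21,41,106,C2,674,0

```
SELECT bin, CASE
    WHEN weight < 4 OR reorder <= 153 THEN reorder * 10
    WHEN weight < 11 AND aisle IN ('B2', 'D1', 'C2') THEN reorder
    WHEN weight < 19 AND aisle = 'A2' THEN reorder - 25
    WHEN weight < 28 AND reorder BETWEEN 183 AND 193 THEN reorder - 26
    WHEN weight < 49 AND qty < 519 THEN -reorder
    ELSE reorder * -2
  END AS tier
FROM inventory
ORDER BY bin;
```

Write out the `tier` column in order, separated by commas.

180, 800, 1060, 1350, 730, 270, 129, 230, 1050

bin=C13: weight < 4 OR reorder <= 153 → 180
bin=C16: weight < 4 OR reorder <= 153 → 800
bin=C21: weight < 4 OR reorder <= 153 → 1060
bin=C34: weight < 4 OR reorder <= 153 → 1350
bin=C44: weight < 4 OR reorder <= 153 → 730
bin=C57: weight < 4 OR reorder <= 153 → 270
bin=C67: weight < 19 AND aisle = 'A2' → 129
bin=C78: weight < 4 OR reorder <= 153 → 230
bin=C97: weight < 4 OR reorder <= 153 → 1050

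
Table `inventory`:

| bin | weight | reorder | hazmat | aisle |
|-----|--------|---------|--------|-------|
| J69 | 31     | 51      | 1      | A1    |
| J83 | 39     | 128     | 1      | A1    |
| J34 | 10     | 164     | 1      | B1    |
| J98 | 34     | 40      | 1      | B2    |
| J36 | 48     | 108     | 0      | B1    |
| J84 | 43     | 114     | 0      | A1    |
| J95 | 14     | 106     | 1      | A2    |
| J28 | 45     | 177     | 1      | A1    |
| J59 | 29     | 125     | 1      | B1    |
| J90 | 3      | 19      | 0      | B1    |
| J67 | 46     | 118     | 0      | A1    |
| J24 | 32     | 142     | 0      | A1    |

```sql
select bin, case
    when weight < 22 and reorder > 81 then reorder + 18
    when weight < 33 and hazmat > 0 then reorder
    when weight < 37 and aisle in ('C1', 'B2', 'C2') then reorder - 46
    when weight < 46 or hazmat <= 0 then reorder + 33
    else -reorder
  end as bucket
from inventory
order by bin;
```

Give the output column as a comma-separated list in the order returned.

bin=J24: weight < 46 or hazmat <= 0 → 175
bin=J28: weight < 46 or hazmat <= 0 → 210
bin=J34: weight < 22 and reorder > 81 → 182
bin=J36: weight < 46 or hazmat <= 0 → 141
bin=J59: weight < 33 and hazmat > 0 → 125
bin=J67: weight < 46 or hazmat <= 0 → 151
bin=J69: weight < 33 and hazmat > 0 → 51
bin=J83: weight < 46 or hazmat <= 0 → 161
bin=J84: weight < 46 or hazmat <= 0 → 147
bin=J90: weight < 46 or hazmat <= 0 → 52
bin=J95: weight < 22 and reorder > 81 → 124
bin=J98: weight < 37 and aisle in ('C1', 'B2', 'C2') → -6

175, 210, 182, 141, 125, 151, 51, 161, 147, 52, 124, -6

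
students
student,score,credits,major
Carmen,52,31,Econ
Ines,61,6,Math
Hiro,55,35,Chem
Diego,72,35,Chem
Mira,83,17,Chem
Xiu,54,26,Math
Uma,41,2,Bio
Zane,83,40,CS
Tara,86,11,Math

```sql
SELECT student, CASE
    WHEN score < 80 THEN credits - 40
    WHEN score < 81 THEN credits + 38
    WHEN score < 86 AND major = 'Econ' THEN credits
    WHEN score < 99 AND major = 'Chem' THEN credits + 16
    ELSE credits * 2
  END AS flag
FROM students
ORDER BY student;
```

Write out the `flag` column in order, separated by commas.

student=Carmen: score < 80 → -9
student=Diego: score < 80 → -5
student=Hiro: score < 80 → -5
student=Ines: score < 80 → -34
student=Mira: score < 99 AND major = 'Chem' → 33
student=Tara: ELSE → 22
student=Uma: score < 80 → -38
student=Xiu: score < 80 → -14
student=Zane: ELSE → 80

-9, -5, -5, -34, 33, 22, -38, -14, 80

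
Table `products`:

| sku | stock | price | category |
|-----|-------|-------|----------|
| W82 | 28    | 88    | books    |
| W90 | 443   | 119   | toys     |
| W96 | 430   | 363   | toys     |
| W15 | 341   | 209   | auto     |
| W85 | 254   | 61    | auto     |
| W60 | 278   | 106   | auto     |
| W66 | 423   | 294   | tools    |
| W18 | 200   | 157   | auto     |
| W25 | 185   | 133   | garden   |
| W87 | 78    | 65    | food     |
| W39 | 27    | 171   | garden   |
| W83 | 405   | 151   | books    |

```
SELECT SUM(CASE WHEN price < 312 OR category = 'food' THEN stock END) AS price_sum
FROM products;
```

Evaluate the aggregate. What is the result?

2662

sku=W82: ✓ → 28
sku=W90: ✓ → 443
sku=W96: ✗
sku=W15: ✓ → 341
sku=W85: ✓ → 254
sku=W60: ✓ → 278
sku=W66: ✓ → 423
sku=W18: ✓ → 200
sku=W25: ✓ → 185
sku=W87: ✓ → 78
sku=W39: ✓ → 27
sku=W83: ✓ → 405
price_sum = 28 + 443 + 341 + 254 + 278 + 423 + 200 + 185 + 78 + 27 + 405 = 2662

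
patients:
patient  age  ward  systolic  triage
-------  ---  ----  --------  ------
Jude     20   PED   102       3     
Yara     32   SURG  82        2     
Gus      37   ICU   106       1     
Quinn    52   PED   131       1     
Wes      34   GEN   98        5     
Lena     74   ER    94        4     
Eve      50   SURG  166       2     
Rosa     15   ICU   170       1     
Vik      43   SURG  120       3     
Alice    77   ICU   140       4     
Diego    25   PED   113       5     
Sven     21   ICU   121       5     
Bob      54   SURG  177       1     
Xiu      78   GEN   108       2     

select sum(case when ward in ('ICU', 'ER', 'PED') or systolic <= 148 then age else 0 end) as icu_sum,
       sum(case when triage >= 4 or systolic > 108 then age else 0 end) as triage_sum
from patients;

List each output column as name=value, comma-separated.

[icu_sum: ward in ('ICU', 'ER', 'PED') or systolic <= 148]
patient=Jude: ✓ → 20
patient=Yara: ✓ → 32
patient=Gus: ✓ → 37
patient=Quinn: ✓ → 52
patient=Wes: ✓ → 34
patient=Lena: ✓ → 74
patient=Eve: ✗
patient=Rosa: ✓ → 15
patient=Vik: ✓ → 43
patient=Alice: ✓ → 77
patient=Diego: ✓ → 25
patient=Sven: ✓ → 21
patient=Bob: ✗
patient=Xiu: ✓ → 78
icu_sum = 20 + 32 + 37 + 52 + 34 + 74 + 15 + 43 + 77 + 25 + 21 + 78 = 508
—
[triage_sum: triage >= 4 or systolic > 108]
patient=Jude: ✗
patient=Yara: ✗
patient=Gus: ✗
patient=Quinn: ✓ → 52
patient=Wes: ✓ → 34
patient=Lena: ✓ → 74
patient=Eve: ✓ → 50
patient=Rosa: ✓ → 15
patient=Vik: ✓ → 43
patient=Alice: ✓ → 77
patient=Diego: ✓ → 25
patient=Sven: ✓ → 21
patient=Bob: ✓ → 54
patient=Xiu: ✗
triage_sum = 52 + 34 + 74 + 50 + 15 + 43 + 77 + 25 + 21 + 54 = 445

icu_sum=508, triage_sum=445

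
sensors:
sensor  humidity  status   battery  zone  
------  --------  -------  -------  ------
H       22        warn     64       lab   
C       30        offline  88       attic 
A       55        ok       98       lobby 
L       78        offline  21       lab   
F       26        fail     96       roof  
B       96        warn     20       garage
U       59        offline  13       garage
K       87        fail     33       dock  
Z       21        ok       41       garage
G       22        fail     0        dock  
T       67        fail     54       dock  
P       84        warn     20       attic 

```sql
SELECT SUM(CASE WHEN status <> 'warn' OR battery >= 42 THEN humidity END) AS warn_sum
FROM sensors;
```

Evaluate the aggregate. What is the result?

sensor=H: ✓ → 22
sensor=C: ✓ → 30
sensor=A: ✓ → 55
sensor=L: ✓ → 78
sensor=F: ✓ → 26
sensor=B: ✗
sensor=U: ✓ → 59
sensor=K: ✓ → 87
sensor=Z: ✓ → 21
sensor=G: ✓ → 22
sensor=T: ✓ → 67
sensor=P: ✗
warn_sum = 22 + 30 + 55 + 78 + 26 + 59 + 87 + 21 + 22 + 67 = 467

467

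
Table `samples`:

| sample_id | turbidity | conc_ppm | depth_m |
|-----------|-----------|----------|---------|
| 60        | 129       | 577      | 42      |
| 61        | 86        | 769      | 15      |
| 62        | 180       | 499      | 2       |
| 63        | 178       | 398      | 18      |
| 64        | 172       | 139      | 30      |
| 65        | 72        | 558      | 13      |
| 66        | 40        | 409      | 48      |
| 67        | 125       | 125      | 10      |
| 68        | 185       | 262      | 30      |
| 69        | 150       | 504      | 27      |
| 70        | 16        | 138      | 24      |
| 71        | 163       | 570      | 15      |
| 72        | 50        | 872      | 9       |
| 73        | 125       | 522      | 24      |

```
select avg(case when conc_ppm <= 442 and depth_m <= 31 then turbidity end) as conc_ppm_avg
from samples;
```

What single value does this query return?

135.2

sample_id=60: ✗
sample_id=61: ✗
sample_id=62: ✗
sample_id=63: ✓ → 178
sample_id=64: ✓ → 172
sample_id=65: ✗
sample_id=66: ✗
sample_id=67: ✓ → 125
sample_id=68: ✓ → 185
sample_id=69: ✗
sample_id=70: ✓ → 16
sample_id=71: ✗
sample_id=72: ✗
sample_id=73: ✗
conc_ppm_avg = (178 + 172 + 125 + 185 + 16) / 5 = 135.2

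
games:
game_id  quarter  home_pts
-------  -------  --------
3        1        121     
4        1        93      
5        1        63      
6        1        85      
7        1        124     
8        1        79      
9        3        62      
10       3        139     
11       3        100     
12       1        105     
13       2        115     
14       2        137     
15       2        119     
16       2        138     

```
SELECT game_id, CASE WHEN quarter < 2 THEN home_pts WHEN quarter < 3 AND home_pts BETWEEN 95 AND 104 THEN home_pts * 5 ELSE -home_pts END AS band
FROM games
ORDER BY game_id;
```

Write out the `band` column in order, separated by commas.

game_id=3: quarter < 2 → 121
game_id=4: quarter < 2 → 93
game_id=5: quarter < 2 → 63
game_id=6: quarter < 2 → 85
game_id=7: quarter < 2 → 124
game_id=8: quarter < 2 → 79
game_id=9: ELSE → -62
game_id=10: ELSE → -139
game_id=11: ELSE → -100
game_id=12: quarter < 2 → 105
game_id=13: ELSE → -115
game_id=14: ELSE → -137
game_id=15: ELSE → -119
game_id=16: ELSE → -138

121, 93, 63, 85, 124, 79, -62, -139, -100, 105, -115, -137, -119, -138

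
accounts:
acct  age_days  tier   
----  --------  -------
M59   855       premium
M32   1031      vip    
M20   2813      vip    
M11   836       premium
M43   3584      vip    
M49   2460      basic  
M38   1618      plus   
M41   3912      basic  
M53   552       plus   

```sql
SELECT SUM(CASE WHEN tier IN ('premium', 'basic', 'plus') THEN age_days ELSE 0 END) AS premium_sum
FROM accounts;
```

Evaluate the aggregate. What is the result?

acct=M59: ✓ → 855
acct=M32: ✗
acct=M20: ✗
acct=M11: ✓ → 836
acct=M43: ✗
acct=M49: ✓ → 2460
acct=M38: ✓ → 1618
acct=M41: ✓ → 3912
acct=M53: ✓ → 552
premium_sum = 855 + 836 + 2460 + 1618 + 3912 + 552 = 10233

10233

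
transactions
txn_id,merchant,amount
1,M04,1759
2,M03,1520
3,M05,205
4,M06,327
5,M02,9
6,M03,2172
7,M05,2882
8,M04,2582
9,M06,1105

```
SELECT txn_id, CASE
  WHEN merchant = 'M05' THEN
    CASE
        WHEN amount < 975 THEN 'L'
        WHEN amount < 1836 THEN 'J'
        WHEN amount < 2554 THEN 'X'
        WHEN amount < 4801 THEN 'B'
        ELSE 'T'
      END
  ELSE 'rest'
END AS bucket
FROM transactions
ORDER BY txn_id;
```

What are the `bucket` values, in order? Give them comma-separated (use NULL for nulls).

txn_id=1: merchant='M04' → outer ELSE → rest
txn_id=2: merchant='M03' → outer ELSE → rest
txn_id=3: merchant='M05' → inner[amount < 975] → L
txn_id=4: merchant='M06' → outer ELSE → rest
txn_id=5: merchant='M02' → outer ELSE → rest
txn_id=6: merchant='M03' → outer ELSE → rest
txn_id=7: merchant='M05' → inner[amount < 4801] → B
txn_id=8: merchant='M04' → outer ELSE → rest
txn_id=9: merchant='M06' → outer ELSE → rest

rest, rest, L, rest, rest, rest, B, rest, rest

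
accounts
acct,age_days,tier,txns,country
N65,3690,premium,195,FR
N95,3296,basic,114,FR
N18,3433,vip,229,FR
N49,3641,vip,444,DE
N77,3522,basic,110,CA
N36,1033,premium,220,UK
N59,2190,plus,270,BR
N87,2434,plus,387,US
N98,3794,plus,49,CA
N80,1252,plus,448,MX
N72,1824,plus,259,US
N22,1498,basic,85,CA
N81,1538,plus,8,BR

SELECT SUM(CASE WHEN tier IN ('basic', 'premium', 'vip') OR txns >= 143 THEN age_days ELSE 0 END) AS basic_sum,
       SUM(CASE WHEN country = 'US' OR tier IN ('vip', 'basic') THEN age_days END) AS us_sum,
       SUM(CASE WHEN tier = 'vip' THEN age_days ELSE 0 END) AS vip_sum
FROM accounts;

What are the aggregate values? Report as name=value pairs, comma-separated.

basic_sum=27813, us_sum=19648, vip_sum=7074

[basic_sum: tier IN ('basic', 'premium', 'vip') OR txns >= 143]
acct=N65: ✓ → 3690
acct=N95: ✓ → 3296
acct=N18: ✓ → 3433
acct=N49: ✓ → 3641
acct=N77: ✓ → 3522
acct=N36: ✓ → 1033
acct=N59: ✓ → 2190
acct=N87: ✓ → 2434
acct=N98: ✗
acct=N80: ✓ → 1252
acct=N72: ✓ → 1824
acct=N22: ✓ → 1498
acct=N81: ✗
basic_sum = 3690 + 3296 + 3433 + 3641 + 3522 + 1033 + 2190 + 2434 + 1252 + 1824 + 1498 = 27813
—
[us_sum: country = 'US' OR tier IN ('vip', 'basic')]
acct=N65: ✗
acct=N95: ✓ → 3296
acct=N18: ✓ → 3433
acct=N49: ✓ → 3641
acct=N77: ✓ → 3522
acct=N36: ✗
acct=N59: ✗
acct=N87: ✓ → 2434
acct=N98: ✗
acct=N80: ✗
acct=N72: ✓ → 1824
acct=N22: ✓ → 1498
acct=N81: ✗
us_sum = 3296 + 3433 + 3641 + 3522 + 2434 + 1824 + 1498 = 19648
—
[vip_sum: tier = 'vip']
acct=N65: ✗
acct=N95: ✗
acct=N18: ✓ → 3433
acct=N49: ✓ → 3641
acct=N77: ✗
acct=N36: ✗
acct=N59: ✗
acct=N87: ✗
acct=N98: ✗
acct=N80: ✗
acct=N72: ✗
acct=N22: ✗
acct=N81: ✗
vip_sum = 3433 + 3641 = 7074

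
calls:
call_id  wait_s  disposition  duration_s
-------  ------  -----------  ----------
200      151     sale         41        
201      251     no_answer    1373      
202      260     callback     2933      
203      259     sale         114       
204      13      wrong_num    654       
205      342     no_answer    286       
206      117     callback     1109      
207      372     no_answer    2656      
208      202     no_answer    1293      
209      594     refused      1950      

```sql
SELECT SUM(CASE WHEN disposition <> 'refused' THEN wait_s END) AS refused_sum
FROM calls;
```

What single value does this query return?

1967

call_id=200: ✓ → 151
call_id=201: ✓ → 251
call_id=202: ✓ → 260
call_id=203: ✓ → 259
call_id=204: ✓ → 13
call_id=205: ✓ → 342
call_id=206: ✓ → 117
call_id=207: ✓ → 372
call_id=208: ✓ → 202
call_id=209: ✗
refused_sum = 151 + 251 + 260 + 259 + 13 + 342 + 117 + 372 + 202 = 1967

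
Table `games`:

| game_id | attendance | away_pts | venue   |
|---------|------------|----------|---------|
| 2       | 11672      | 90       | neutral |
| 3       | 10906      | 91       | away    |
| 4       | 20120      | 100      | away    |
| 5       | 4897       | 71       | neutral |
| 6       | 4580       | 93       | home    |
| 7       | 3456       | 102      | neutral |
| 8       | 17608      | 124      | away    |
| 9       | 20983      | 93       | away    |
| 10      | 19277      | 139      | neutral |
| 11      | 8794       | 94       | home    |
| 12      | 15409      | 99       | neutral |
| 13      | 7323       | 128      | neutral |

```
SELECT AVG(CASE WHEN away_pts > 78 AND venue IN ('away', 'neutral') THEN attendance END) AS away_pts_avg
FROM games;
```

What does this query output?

game_id=2: ✓ → 11672
game_id=3: ✓ → 10906
game_id=4: ✓ → 20120
game_id=5: ✗
game_id=6: ✗
game_id=7: ✓ → 3456
game_id=8: ✓ → 17608
game_id=9: ✓ → 20983
game_id=10: ✓ → 19277
game_id=11: ✗
game_id=12: ✓ → 15409
game_id=13: ✓ → 7323
away_pts_avg = (11672 + 10906 + 20120 + 3456 + 17608 + 20983 + 19277 + 15409 + 7323) / 9 = 14083.7777777778

14083.7777777778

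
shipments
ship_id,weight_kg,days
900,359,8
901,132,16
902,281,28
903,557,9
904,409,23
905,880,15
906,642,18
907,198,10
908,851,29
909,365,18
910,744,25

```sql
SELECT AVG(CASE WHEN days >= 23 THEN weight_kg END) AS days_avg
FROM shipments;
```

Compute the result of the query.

ship_id=900: ✗
ship_id=901: ✗
ship_id=902: ✓ → 281
ship_id=903: ✗
ship_id=904: ✓ → 409
ship_id=905: ✗
ship_id=906: ✗
ship_id=907: ✗
ship_id=908: ✓ → 851
ship_id=909: ✗
ship_id=910: ✓ → 744
days_avg = (281 + 409 + 851 + 744) / 4 = 571.25

571.25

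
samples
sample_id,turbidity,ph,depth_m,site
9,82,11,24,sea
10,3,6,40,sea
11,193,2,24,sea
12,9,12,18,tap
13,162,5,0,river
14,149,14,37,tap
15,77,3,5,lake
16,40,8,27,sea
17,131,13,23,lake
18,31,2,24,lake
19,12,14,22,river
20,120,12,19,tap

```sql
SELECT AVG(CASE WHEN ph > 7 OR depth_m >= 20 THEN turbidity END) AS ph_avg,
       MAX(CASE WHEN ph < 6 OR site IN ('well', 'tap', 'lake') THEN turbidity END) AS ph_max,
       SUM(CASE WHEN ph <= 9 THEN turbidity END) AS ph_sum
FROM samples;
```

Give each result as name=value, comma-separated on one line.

[ph_avg: ph > 7 OR depth_m >= 20]
sample_id=9: ✓ → 82
sample_id=10: ✓ → 3
sample_id=11: ✓ → 193
sample_id=12: ✓ → 9
sample_id=13: ✗
sample_id=14: ✓ → 149
sample_id=15: ✗
sample_id=16: ✓ → 40
sample_id=17: ✓ → 131
sample_id=18: ✓ → 31
sample_id=19: ✓ → 12
sample_id=20: ✓ → 120
ph_avg = (82 + 3 + 193 + 9 + 149 + 40 + 131 + 31 + 12 + 120) / 10 = 77
—
[ph_max: ph < 6 OR site IN ('well', 'tap', 'lake')]
sample_id=9: ✗
sample_id=10: ✗
sample_id=11: ✓ → 193
sample_id=12: ✓ → 9
sample_id=13: ✓ → 162
sample_id=14: ✓ → 149
sample_id=15: ✓ → 77
sample_id=16: ✗
sample_id=17: ✓ → 131
sample_id=18: ✓ → 31
sample_id=19: ✗
sample_id=20: ✓ → 120
ph_max = MAX(193, 9, 162, 149, 77, 131, 31, 120) = 193
—
[ph_sum: ph <= 9]
sample_id=9: ✗
sample_id=10: ✓ → 3
sample_id=11: ✓ → 193
sample_id=12: ✗
sample_id=13: ✓ → 162
sample_id=14: ✗
sample_id=15: ✓ → 77
sample_id=16: ✓ → 40
sample_id=17: ✗
sample_id=18: ✓ → 31
sample_id=19: ✗
sample_id=20: ✗
ph_sum = 3 + 193 + 162 + 77 + 40 + 31 = 506

ph_avg=77, ph_max=193, ph_sum=506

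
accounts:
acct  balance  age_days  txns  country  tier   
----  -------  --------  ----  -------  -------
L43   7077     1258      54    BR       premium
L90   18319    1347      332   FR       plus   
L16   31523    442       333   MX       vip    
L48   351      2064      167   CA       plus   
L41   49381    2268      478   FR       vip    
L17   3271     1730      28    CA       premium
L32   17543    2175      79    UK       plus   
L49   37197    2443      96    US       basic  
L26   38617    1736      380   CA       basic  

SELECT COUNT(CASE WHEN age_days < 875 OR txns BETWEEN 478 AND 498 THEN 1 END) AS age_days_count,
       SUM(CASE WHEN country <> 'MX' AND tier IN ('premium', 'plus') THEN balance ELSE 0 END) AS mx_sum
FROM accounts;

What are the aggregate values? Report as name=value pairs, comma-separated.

age_days_count=2, mx_sum=46561

[age_days_count: age_days < 875 OR txns BETWEEN 478 AND 498]
acct=L43: ✗
acct=L90: ✗
acct=L16: ✓ → 1
acct=L48: ✗
acct=L41: ✓ → 1
acct=L17: ✗
acct=L32: ✗
acct=L49: ✗
acct=L26: ✗
age_days_count = COUNT(1, 1) = 2
—
[mx_sum: country <> 'MX' AND tier IN ('premium', 'plus')]
acct=L43: ✓ → 7077
acct=L90: ✓ → 18319
acct=L16: ✗
acct=L48: ✓ → 351
acct=L41: ✗
acct=L17: ✓ → 3271
acct=L32: ✓ → 17543
acct=L49: ✗
acct=L26: ✗
mx_sum = 7077 + 18319 + 351 + 3271 + 17543 = 46561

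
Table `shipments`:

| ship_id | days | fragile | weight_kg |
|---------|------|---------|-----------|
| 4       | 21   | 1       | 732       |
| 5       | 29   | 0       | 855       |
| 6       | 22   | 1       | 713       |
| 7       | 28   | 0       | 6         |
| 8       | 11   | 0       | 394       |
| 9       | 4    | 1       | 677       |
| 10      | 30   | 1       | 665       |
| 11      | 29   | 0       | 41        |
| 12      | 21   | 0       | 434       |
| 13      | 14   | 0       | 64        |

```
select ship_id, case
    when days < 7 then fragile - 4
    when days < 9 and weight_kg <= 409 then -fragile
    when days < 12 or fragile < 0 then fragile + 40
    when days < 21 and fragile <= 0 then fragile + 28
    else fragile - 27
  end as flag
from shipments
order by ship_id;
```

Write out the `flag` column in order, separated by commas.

ship_id=4: ELSE → -26
ship_id=5: ELSE → -27
ship_id=6: ELSE → -26
ship_id=7: ELSE → -27
ship_id=8: days < 12 or fragile < 0 → 40
ship_id=9: days < 7 → -3
ship_id=10: ELSE → -26
ship_id=11: ELSE → -27
ship_id=12: ELSE → -27
ship_id=13: days < 21 and fragile <= 0 → 28

-26, -27, -26, -27, 40, -3, -26, -27, -27, 28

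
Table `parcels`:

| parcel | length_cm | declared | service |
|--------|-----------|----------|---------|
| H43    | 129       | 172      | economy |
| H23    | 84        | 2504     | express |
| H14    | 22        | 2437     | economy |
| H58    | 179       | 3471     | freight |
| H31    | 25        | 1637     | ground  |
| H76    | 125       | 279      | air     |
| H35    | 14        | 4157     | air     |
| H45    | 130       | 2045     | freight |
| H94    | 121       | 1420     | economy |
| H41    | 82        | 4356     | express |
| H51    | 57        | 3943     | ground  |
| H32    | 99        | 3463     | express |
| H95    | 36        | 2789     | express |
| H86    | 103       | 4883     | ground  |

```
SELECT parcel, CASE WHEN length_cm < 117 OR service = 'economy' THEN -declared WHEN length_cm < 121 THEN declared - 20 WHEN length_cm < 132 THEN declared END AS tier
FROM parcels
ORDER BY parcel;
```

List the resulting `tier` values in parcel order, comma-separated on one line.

parcel=H14: length_cm < 117 OR service = 'economy' → -2437
parcel=H23: length_cm < 117 OR service = 'economy' → -2504
parcel=H31: length_cm < 117 OR service = 'economy' → -1637
parcel=H32: length_cm < 117 OR service = 'economy' → -3463
parcel=H35: length_cm < 117 OR service = 'economy' → -4157
parcel=H41: length_cm < 117 OR service = 'economy' → -4356
parcel=H43: length_cm < 117 OR service = 'economy' → -172
parcel=H45: length_cm < 132 → 2045
parcel=H51: length_cm < 117 OR service = 'economy' → -3943
parcel=H58: (no match → NULL) → NULL
parcel=H76: length_cm < 132 → 279
parcel=H86: length_cm < 117 OR service = 'economy' → -4883
parcel=H94: length_cm < 117 OR service = 'economy' → -1420
parcel=H95: length_cm < 117 OR service = 'economy' → -2789

-2437, -2504, -1637, -3463, -4157, -4356, -172, 2045, -3943, NULL, 279, -4883, -1420, -2789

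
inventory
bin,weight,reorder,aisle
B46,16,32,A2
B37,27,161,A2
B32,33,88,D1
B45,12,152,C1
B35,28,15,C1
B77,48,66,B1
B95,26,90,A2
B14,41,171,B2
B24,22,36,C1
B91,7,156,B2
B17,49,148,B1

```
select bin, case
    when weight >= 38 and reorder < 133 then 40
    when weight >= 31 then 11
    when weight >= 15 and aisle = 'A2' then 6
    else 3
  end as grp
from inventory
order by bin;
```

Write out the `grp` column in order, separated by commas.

11, 11, 3, 11, 3, 6, 3, 6, 40, 3, 6

bin=B14: weight >= 31 → 11
bin=B17: weight >= 31 → 11
bin=B24: ELSE → 3
bin=B32: weight >= 31 → 11
bin=B35: ELSE → 3
bin=B37: weight >= 15 and aisle = 'A2' → 6
bin=B45: ELSE → 3
bin=B46: weight >= 15 and aisle = 'A2' → 6
bin=B77: weight >= 38 and reorder < 133 → 40
bin=B91: ELSE → 3
bin=B95: weight >= 15 and aisle = 'A2' → 6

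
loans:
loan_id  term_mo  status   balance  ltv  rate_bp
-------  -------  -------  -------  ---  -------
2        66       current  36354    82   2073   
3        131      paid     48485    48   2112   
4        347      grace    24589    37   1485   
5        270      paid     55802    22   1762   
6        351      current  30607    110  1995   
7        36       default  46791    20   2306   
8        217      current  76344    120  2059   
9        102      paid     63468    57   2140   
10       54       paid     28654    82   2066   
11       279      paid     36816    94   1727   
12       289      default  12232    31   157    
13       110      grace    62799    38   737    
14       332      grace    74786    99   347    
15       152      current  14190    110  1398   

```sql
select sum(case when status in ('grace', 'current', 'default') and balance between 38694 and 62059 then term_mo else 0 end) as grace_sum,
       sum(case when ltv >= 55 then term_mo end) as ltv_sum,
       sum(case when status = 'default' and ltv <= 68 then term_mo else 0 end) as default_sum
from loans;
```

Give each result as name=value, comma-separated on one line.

[grace_sum: status in ('grace', 'current', 'default') and balance between 38694 and 62059]
loan_id=2: ✗
loan_id=3: ✗
loan_id=4: ✗
loan_id=5: ✗
loan_id=6: ✗
loan_id=7: ✓ → 36
loan_id=8: ✗
loan_id=9: ✗
loan_id=10: ✗
loan_id=11: ✗
loan_id=12: ✗
loan_id=13: ✗
loan_id=14: ✗
loan_id=15: ✗
grace_sum = 36
—
[ltv_sum: ltv >= 55]
loan_id=2: ✓ → 66
loan_id=3: ✗
loan_id=4: ✗
loan_id=5: ✗
loan_id=6: ✓ → 351
loan_id=7: ✗
loan_id=8: ✓ → 217
loan_id=9: ✓ → 102
loan_id=10: ✓ → 54
loan_id=11: ✓ → 279
loan_id=12: ✗
loan_id=13: ✗
loan_id=14: ✓ → 332
loan_id=15: ✓ → 152
ltv_sum = 66 + 351 + 217 + 102 + 54 + 279 + 332 + 152 = 1553
—
[default_sum: status = 'default' and ltv <= 68]
loan_id=2: ✗
loan_id=3: ✗
loan_id=4: ✗
loan_id=5: ✗
loan_id=6: ✗
loan_id=7: ✓ → 36
loan_id=8: ✗
loan_id=9: ✗
loan_id=10: ✗
loan_id=11: ✗
loan_id=12: ✓ → 289
loan_id=13: ✗
loan_id=14: ✗
loan_id=15: ✗
default_sum = 36 + 289 = 325

grace_sum=36, ltv_sum=1553, default_sum=325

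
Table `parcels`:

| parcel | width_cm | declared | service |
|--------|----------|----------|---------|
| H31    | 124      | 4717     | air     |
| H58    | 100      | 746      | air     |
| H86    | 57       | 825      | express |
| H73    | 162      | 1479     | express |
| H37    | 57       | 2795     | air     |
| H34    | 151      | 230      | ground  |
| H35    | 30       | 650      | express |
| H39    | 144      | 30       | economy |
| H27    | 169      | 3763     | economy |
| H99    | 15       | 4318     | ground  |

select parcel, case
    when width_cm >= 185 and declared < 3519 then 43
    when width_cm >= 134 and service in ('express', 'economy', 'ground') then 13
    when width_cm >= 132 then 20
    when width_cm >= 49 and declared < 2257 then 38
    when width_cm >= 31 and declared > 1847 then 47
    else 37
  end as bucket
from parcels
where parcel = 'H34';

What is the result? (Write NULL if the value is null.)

13

parcel = H34: width_cm=151, declared=230, service=ground.
width_cm >= 185 and declared < 3519 → false
width_cm >= 134 and service in ('express', 'economy', 'ground') → true → 13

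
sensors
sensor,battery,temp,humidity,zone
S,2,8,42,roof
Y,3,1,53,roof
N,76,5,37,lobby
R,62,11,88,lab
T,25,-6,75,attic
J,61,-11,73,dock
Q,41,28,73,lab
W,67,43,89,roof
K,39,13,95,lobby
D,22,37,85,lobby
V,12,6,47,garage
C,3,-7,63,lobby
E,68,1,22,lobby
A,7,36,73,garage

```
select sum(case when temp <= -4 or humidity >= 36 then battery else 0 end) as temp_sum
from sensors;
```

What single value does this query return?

sensor=S: ✓ → 2
sensor=Y: ✓ → 3
sensor=N: ✓ → 76
sensor=R: ✓ → 62
sensor=T: ✓ → 25
sensor=J: ✓ → 61
sensor=Q: ✓ → 41
sensor=W: ✓ → 67
sensor=K: ✓ → 39
sensor=D: ✓ → 22
sensor=V: ✓ → 12
sensor=C: ✓ → 3
sensor=E: ✗
sensor=A: ✓ → 7
temp_sum = 2 + 3 + 76 + 62 + 25 + 61 + 41 + 67 + 39 + 22 + 12 + 3 + 7 = 420

420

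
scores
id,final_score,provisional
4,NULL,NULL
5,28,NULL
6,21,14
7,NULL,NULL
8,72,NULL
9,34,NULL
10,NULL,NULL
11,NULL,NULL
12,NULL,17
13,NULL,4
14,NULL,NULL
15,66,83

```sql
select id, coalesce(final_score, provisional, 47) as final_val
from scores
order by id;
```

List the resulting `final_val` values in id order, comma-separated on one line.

id=4: final_score=NULL, provisional=NULL, → literal 47 → 47
id=5: final_score=28 → 28
id=6: final_score=21 → 21
id=7: final_score=NULL, provisional=NULL, → literal 47 → 47
id=8: final_score=72 → 72
id=9: final_score=34 → 34
id=10: final_score=NULL, provisional=NULL, → literal 47 → 47
id=11: final_score=NULL, provisional=NULL, → literal 47 → 47
id=12: final_score=NULL, provisional=17 → 17
id=13: final_score=NULL, provisional=4 → 4
id=14: final_score=NULL, provisional=NULL, → literal 47 → 47
id=15: final_score=66 → 66

47, 28, 21, 47, 72, 34, 47, 47, 17, 4, 47, 66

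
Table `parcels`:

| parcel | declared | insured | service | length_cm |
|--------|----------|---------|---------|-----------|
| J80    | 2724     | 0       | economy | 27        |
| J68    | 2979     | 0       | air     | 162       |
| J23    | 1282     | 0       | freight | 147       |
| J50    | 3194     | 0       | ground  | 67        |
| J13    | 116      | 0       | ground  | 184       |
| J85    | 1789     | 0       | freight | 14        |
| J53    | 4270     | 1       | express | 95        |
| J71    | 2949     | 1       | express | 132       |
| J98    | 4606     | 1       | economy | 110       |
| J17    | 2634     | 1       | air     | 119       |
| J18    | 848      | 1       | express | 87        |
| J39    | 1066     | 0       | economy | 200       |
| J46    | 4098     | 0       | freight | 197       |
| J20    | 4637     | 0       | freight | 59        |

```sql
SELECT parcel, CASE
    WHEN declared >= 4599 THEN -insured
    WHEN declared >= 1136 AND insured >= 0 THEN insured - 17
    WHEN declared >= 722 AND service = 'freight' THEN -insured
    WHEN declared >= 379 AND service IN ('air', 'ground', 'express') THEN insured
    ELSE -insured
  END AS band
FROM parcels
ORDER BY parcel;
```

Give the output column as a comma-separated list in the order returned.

0, -16, 1, 0, -17, 0, -17, -17, -16, -17, -16, -17, -17, -1

parcel=J13: ELSE → 0
parcel=J17: declared >= 1136 AND insured >= 0 → -16
parcel=J18: declared >= 379 AND service IN ('air', 'ground', 'express') → 1
parcel=J20: declared >= 4599 → 0
parcel=J23: declared >= 1136 AND insured >= 0 → -17
parcel=J39: ELSE → 0
parcel=J46: declared >= 1136 AND insured >= 0 → -17
parcel=J50: declared >= 1136 AND insured >= 0 → -17
parcel=J53: declared >= 1136 AND insured >= 0 → -16
parcel=J68: declared >= 1136 AND insured >= 0 → -17
parcel=J71: declared >= 1136 AND insured >= 0 → -16
parcel=J80: declared >= 1136 AND insured >= 0 → -17
parcel=J85: declared >= 1136 AND insured >= 0 → -17
parcel=J98: declared >= 4599 → -1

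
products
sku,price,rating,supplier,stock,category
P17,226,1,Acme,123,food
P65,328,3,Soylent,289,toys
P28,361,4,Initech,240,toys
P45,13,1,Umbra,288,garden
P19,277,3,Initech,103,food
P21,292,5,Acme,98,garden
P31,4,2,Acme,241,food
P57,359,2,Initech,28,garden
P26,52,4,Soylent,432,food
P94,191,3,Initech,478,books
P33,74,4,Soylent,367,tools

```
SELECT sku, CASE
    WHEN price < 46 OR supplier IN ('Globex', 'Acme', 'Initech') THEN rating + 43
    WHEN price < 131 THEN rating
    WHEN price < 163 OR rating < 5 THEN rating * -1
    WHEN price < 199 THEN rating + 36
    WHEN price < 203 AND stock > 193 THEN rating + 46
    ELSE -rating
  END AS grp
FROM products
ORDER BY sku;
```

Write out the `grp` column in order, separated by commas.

44, 46, 48, 4, 47, 45, 4, 44, 45, -3, 46

sku=P17: price < 46 OR supplier IN ('Globex', 'Acme', 'Initech') → 44
sku=P19: price < 46 OR supplier IN ('Globex', 'Acme', 'Initech') → 46
sku=P21: price < 46 OR supplier IN ('Globex', 'Acme', 'Initech') → 48
sku=P26: price < 131 → 4
sku=P28: price < 46 OR supplier IN ('Globex', 'Acme', 'Initech') → 47
sku=P31: price < 46 OR supplier IN ('Globex', 'Acme', 'Initech') → 45
sku=P33: price < 131 → 4
sku=P45: price < 46 OR supplier IN ('Globex', 'Acme', 'Initech') → 44
sku=P57: price < 46 OR supplier IN ('Globex', 'Acme', 'Initech') → 45
sku=P65: price < 163 OR rating < 5 → -3
sku=P94: price < 46 OR supplier IN ('Globex', 'Acme', 'Initech') → 46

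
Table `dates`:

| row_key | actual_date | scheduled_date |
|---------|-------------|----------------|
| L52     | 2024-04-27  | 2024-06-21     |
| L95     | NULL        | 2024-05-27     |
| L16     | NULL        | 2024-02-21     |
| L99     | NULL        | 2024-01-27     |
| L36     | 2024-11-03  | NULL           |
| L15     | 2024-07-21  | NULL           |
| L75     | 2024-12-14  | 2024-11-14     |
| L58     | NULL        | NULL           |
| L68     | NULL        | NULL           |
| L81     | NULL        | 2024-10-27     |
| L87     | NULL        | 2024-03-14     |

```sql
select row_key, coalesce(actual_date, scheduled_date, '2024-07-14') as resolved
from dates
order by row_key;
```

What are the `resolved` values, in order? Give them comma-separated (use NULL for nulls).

2024-07-21, 2024-02-21, 2024-11-03, 2024-04-27, 2024-07-14, 2024-07-14, 2024-12-14, 2024-10-27, 2024-03-14, 2024-05-27, 2024-01-27

row_key=L15: actual_date=2024-07-21 → 2024-07-21
row_key=L16: actual_date=NULL, scheduled_date=2024-02-21 → 2024-02-21
row_key=L36: actual_date=2024-11-03 → 2024-11-03
row_key=L52: actual_date=2024-04-27 → 2024-04-27
row_key=L58: actual_date=NULL, scheduled_date=NULL, → literal 2024-07-14 → 2024-07-14
row_key=L68: actual_date=NULL, scheduled_date=NULL, → literal 2024-07-14 → 2024-07-14
row_key=L75: actual_date=2024-12-14 → 2024-12-14
row_key=L81: actual_date=NULL, scheduled_date=2024-10-27 → 2024-10-27
row_key=L87: actual_date=NULL, scheduled_date=2024-03-14 → 2024-03-14
row_key=L95: actual_date=NULL, scheduled_date=2024-05-27 → 2024-05-27
row_key=L99: actual_date=NULL, scheduled_date=2024-01-27 → 2024-01-27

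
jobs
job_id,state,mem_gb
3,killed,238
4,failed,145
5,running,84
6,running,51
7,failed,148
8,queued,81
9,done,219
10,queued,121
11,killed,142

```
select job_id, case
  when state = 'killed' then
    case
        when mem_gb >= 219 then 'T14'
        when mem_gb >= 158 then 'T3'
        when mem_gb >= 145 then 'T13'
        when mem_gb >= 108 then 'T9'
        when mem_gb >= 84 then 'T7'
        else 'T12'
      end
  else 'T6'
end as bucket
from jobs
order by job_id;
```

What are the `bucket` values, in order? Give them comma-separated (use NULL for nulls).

job_id=3: state='killed' → inner[mem_gb >= 219] → T14
job_id=4: state='failed' → outer ELSE → T6
job_id=5: state='running' → outer ELSE → T6
job_id=6: state='running' → outer ELSE → T6
job_id=7: state='failed' → outer ELSE → T6
job_id=8: state='queued' → outer ELSE → T6
job_id=9: state='done' → outer ELSE → T6
job_id=10: state='queued' → outer ELSE → T6
job_id=11: state='killed' → inner[mem_gb >= 108] → T9

T14, T6, T6, T6, T6, T6, T6, T6, T9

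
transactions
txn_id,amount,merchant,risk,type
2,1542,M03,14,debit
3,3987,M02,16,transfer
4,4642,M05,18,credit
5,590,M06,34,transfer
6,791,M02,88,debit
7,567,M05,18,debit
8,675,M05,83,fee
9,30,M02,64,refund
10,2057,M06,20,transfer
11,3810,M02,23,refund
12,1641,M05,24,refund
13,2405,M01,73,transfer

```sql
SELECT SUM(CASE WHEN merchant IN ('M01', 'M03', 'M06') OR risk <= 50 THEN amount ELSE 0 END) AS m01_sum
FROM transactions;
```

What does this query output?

21241

txn_id=2: ✓ → 1542
txn_id=3: ✓ → 3987
txn_id=4: ✓ → 4642
txn_id=5: ✓ → 590
txn_id=6: ✗
txn_id=7: ✓ → 567
txn_id=8: ✗
txn_id=9: ✗
txn_id=10: ✓ → 2057
txn_id=11: ✓ → 3810
txn_id=12: ✓ → 1641
txn_id=13: ✓ → 2405
m01_sum = 1542 + 3987 + 4642 + 590 + 567 + 2057 + 3810 + 1641 + 2405 = 21241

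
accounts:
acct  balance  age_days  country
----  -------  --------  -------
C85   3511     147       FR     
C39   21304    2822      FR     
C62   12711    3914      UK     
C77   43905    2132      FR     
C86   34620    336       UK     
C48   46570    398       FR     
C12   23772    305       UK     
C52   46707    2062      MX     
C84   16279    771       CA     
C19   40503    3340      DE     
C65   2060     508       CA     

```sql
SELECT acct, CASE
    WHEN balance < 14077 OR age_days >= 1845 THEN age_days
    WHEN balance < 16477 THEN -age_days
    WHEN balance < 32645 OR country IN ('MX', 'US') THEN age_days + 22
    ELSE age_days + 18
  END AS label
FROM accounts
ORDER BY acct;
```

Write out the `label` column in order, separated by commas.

acct=C12: balance < 32645 OR country IN ('MX', 'US') → 327
acct=C19: balance < 14077 OR age_days >= 1845 → 3340
acct=C39: balance < 14077 OR age_days >= 1845 → 2822
acct=C48: ELSE → 416
acct=C52: balance < 14077 OR age_days >= 1845 → 2062
acct=C62: balance < 14077 OR age_days >= 1845 → 3914
acct=C65: balance < 14077 OR age_days >= 1845 → 508
acct=C77: balance < 14077 OR age_days >= 1845 → 2132
acct=C84: balance < 16477 → -771
acct=C85: balance < 14077 OR age_days >= 1845 → 147
acct=C86: ELSE → 354

327, 3340, 2822, 416, 2062, 3914, 508, 2132, -771, 147, 354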